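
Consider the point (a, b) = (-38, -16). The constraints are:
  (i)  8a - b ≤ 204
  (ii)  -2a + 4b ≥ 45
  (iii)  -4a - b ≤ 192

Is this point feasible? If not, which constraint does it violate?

not feasible — violates (ii)

Constraint (ii): -2a + 4b = 12, which is not ≥ 45. All other constraints are satisfied.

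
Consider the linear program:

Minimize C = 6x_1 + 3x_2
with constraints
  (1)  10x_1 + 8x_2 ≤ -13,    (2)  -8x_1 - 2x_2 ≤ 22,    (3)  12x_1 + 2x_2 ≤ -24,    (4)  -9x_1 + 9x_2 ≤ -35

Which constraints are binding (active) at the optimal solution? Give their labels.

Feasible corners and C = 6x_1 + 3x_2:
  (-1/2, -9) → C = -30
  (-64/45, -239/45) → C = -367/15
  (-73/63, -106/21) → C = -464/21

The minimum is at (-1/2, -9). Substituting into each constraint, equality holds for (2) and (3); the remaining constraints have slack.

(2) and (3)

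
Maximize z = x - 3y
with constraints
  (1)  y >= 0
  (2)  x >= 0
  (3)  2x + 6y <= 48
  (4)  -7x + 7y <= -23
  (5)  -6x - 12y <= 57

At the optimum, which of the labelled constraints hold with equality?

(1) and (3)

Extreme points and z = x - 3y:
  (24, 0) → z = 24
  (23/7, 0) → z = 23/7
  (237/28, 145/28) → z = -99/14

The maximum is at (24, 0). Substituting into each constraint, equality holds for (1) and (3); the remaining constraints have slack.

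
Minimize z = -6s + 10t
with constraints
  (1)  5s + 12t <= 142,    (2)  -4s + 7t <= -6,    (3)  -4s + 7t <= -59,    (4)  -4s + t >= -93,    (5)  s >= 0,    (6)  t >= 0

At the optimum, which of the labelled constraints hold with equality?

(4) and (6)

Extreme points and z = -6s + 10t:
  (1702/83, 273/83) → z = -7482/83
  (1258/53, 103/53) → z = -6518/53
  (59/4, 0) → z = -177/2
  (93/4, 0) → z = -279/2

The minimum is at (93/4, 0). Substituting into each constraint, equality holds for (4) and (6); the remaining constraints have slack.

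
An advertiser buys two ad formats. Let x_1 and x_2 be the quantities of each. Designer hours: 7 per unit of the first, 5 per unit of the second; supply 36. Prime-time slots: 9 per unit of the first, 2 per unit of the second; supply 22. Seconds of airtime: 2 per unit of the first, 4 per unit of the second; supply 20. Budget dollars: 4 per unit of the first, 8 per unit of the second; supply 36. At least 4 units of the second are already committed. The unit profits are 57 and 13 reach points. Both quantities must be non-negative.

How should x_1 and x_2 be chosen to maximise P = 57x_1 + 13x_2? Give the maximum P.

Corner points and P = 57x_1 + 13x_2:
  (0, 9/2) → P = 117/2
  (0, 4) → P = 52
  (1, 4) → P = 109

At the optimal vertex, 4x_1 + 8x_2 = 36 and x_2 = 4.
Solving simultaneously gives x_1 = 1, x_2 = 4.

x_1 = 1, x_2 = 4, maximum P = 109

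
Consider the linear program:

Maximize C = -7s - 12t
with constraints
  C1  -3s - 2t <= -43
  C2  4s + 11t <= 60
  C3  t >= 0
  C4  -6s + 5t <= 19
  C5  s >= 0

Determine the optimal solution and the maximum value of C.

s = 43/3, t = 0, maximum C = -301/3

Feasible corners and C = -7s - 12t:
  (353/25, 8/25) → C = -2567/25
  (43/3, 0) → C = -301/3
  (15, 0) → C = -105

The optimum lies where -3s - 2t = -43 and t = 0.
Solving simultaneously gives s = 43/3, t = 0.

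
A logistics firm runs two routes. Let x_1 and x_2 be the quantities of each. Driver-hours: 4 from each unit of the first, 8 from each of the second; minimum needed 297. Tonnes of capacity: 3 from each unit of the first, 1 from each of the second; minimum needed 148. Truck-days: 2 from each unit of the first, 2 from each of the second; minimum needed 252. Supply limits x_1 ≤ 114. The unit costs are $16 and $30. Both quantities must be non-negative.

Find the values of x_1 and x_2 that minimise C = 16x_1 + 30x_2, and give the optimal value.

The feasible region is unbounded (it extends along (0, 1)), but C strictly increases along every unbounded feasible direction, so there is no improving ray and the minimum is attained at a vertex.

The optimum lies where 2x_1 + 2x_2 = 252 and x_1 = 114.
Solving simultaneously gives x_1 = 114, x_2 = 12.

x_1 = 114, x_2 = 12, minimum C = 2184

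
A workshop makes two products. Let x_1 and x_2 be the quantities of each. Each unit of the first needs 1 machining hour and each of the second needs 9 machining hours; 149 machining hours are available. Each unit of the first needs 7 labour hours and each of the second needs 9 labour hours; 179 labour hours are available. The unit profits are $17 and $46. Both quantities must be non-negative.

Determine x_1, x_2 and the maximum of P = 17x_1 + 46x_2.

Feasible corners and P = 17x_1 + 46x_2:
  (0, 0) → P = 0
  (0, 149/9) → P = 6854/9
  (179/7, 0) → P = 3043/7
  (5, 16) → P = 821

The binding constraints are x_1 + 9x_2 = 149 and 7x_1 + 9x_2 = 179.
Solving simultaneously gives x_1 = 5, x_2 = 16.

x_1 = 5, x_2 = 16, maximum P = 821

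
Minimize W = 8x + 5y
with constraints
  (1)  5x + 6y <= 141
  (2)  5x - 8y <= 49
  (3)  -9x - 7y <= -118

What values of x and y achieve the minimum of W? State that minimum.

x = -279/19, y = 679/19, minimum W = 1163/19

Corner points and W = 8x + 5y:
  (711/35, 46/7) → W = 6838/35
  (-279/19, 679/19) → W = 1163/19
  (1287/107, 149/107) → W = 11041/107

The optimum lies where 5x + 6y = 141 and -9x - 7y = -118.
Solving simultaneously gives x = -279/19, y = 679/19.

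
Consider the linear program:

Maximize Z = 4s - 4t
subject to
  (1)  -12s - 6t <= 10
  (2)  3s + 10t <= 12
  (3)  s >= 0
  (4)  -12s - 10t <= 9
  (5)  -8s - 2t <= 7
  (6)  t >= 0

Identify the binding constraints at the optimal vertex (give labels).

Vertices and Z = 4s - 4t:
  (0, 6/5) → Z = -24/5
  (4, 0) → Z = 16
  (0, 0) → Z = 0

The maximum is at (4, 0). Substituting into each constraint, equality holds for (2) and (6); the remaining constraints have slack.

(2) and (6)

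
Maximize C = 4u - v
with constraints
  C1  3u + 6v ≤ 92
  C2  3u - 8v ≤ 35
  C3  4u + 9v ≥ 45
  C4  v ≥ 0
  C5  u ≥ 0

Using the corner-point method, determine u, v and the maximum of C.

Vertices and C = 4u - v:
  (473/21, 57/14) → C = 3613/42
  (0, 46/3) → C = -46/3
  (35/3, 0) → C = 140/3
  (45/4, 0) → C = 45
  (0, 5) → C = -5

u = 473/21, v = 57/14, maximum C = 3613/42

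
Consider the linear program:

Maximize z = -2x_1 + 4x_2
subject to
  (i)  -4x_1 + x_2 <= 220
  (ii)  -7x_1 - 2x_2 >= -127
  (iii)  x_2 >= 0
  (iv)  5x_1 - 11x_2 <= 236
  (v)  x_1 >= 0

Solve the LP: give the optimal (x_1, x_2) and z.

Extreme points and z = -2x_1 + 4x_2:
  (127/7, 0) → z = -254/7
  (0, 127/2) → z = 254
  (0, 0) → z = 0

x_1 = 0, x_2 = 127/2, maximum z = 254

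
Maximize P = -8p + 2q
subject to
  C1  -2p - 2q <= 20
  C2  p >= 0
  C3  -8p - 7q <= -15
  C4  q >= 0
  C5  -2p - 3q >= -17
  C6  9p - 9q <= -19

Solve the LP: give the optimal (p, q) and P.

p = 0, q = 17/3, maximum P = 34/3

The binding constraints are p = 0 and -2p - 3q = -17.
Solving simultaneously gives p = 0, q = 17/3.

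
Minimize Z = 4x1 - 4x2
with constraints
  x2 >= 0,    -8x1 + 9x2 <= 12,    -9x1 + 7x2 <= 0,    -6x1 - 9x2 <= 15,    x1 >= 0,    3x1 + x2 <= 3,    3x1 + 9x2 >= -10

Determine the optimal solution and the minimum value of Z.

Extreme points and Z = 4x1 - 4x2:
  (0, 0) → Z = 0
  (1, 0) → Z = 4
  (7/10, 9/10) → Z = -4/5

The optimum lies where -9x1 + 7x2 = 0 and 3x1 + x2 = 3.
Solving simultaneously gives x1 = 7/10, x2 = 9/10.

x1 = 7/10, x2 = 9/10, minimum Z = -4/5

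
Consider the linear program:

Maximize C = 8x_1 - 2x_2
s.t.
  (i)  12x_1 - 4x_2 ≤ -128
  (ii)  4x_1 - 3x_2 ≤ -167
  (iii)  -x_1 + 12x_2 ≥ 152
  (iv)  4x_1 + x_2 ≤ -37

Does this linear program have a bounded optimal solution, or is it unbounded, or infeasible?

bounded optimum

Vertices and C = 8x_1 - 2x_2:
  (-172/5, 49/5) → C = -1474/5
  (-139/8, 65/2) → C = -204
The feasible region has finitely many vertices and no improving ray; the maximum is -204 at (-139/8, 65/2).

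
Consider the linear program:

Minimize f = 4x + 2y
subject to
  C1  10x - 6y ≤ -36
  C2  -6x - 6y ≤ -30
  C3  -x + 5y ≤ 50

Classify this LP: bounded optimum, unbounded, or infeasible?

bounded optimum

Extreme points and f = 4x + 2y:
  (-3/8, 43/8) → f = 37/4
  (30/11, 116/11) → f = 32
  (-25/6, 55/6) → f = 5/3
The feasible region has finitely many vertices and no improving ray; the minimum is 5/3 at (-25/6, 55/6).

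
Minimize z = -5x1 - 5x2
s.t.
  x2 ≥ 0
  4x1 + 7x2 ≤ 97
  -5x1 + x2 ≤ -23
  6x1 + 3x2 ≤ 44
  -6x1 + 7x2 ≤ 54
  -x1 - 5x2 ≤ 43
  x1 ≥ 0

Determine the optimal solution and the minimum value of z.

x1 = 113/21, x2 = 82/21, minimum z = -325/7

The optimum lies where -5x1 + x2 = -23 and 6x1 + 3x2 = 44.
Solving simultaneously gives x1 = 113/21, x2 = 82/21.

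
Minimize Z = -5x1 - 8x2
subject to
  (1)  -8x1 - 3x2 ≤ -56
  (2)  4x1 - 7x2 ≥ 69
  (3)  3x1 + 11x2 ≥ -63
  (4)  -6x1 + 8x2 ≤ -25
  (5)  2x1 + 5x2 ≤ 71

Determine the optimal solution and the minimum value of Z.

x1 = 1096/7, x2 = -339/7, minimum Z = -2768/7

Feasible corners and Z = -5x1 - 8x2:
  (599/68, -82/17) → Z = -371/68
  (805/79, -672/79) → Z = 1351/79
  (421/17, 73/17) → Z = -2689/17
  (1096/7, -339/7) → Z = -2768/7

The binding constraints are 3x1 + 11x2 = -63 and 2x1 + 5x2 = 71.
Solving simultaneously gives x1 = 1096/7, x2 = -339/7.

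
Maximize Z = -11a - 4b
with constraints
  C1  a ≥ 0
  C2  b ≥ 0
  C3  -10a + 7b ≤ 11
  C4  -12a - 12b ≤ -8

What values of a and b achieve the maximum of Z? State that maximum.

Feasible corners and Z = -11a - 4b:
  (0, 11/7) → Z = -44/7
  (0, 2/3) → Z = -8/3
  (2/3, 0) → Z = -22/3
The feasible region is unbounded (it extends along (7, 10), (1, 0)), but Z strictly decreases along every unbounded feasible direction, so there is no improving ray and the maximum is attained at a vertex.

The optimum lies where a = 0 and -12a - 12b = -8.
Solving simultaneously gives a = 0, b = 2/3.

a = 0, b = 2/3, maximum Z = -8/3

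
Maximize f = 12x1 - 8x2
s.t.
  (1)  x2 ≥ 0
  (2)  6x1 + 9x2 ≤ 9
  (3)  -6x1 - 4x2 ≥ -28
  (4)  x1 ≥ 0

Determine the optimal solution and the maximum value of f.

Extreme points and f = 12x1 - 8x2:
  (3/2, 0) → f = 18
  (0, 0) → f = 0
  (0, 1) → f = -8

At the optimal vertex, x2 = 0 and 6x1 + 9x2 = 9.
Solving simultaneously gives x1 = 3/2, x2 = 0.

x1 = 3/2, x2 = 0, maximum f = 18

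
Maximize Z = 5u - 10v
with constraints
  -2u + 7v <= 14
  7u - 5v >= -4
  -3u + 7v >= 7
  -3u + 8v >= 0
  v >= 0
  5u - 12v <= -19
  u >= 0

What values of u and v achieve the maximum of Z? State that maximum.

Extreme points and Z = 5u - 10v:
  (14/13, 30/13) → Z = -230/13
  (35/11, 32/11) → Z = -145/11
  (47/59, 113/59) → Z = -895/59

At the optimal vertex, -2u + 7v = 14 and 5u - 12v = -19.
Solving simultaneously gives u = 35/11, v = 32/11.

u = 35/11, v = 32/11, maximum Z = -145/11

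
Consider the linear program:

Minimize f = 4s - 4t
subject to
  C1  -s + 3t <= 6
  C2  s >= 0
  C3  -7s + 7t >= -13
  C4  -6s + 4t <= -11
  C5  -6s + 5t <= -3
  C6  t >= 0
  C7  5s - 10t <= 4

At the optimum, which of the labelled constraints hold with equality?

Extreme points and f = 4s - 4t:
  (81/14, 55/14) → f = 52/7
  (57/14, 47/14) → f = 20/7
  (102/35, 37/35) → f = 52/7
  (47/20, 31/40) → f = 63/10

The minimum is at (57/14, 47/14). Substituting into each constraint, equality holds for C1 and C4; the remaining constraints have slack.

C1 and C4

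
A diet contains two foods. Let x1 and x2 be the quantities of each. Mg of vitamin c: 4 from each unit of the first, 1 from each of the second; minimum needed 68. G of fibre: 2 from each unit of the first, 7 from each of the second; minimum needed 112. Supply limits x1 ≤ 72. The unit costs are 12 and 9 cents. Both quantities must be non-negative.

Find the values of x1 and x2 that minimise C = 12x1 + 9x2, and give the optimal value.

Feasible corners and C = 12x1 + 9x2:
  (0, 68) → C = 612
  (56, 0) → C = 672
  (72, 0) → C = 864
  (14, 12) → C = 276
The feasible region is unbounded (it extends along (0, 1)), but C strictly increases along every unbounded feasible direction, so there is no improving ray and the minimum is attained at a vertex.

At the optimal vertex, 4x1 + x2 = 68 and 2x1 + 7x2 = 112.
Solving simultaneously gives x1 = 14, x2 = 12.

x1 = 14, x2 = 12, minimum C = 276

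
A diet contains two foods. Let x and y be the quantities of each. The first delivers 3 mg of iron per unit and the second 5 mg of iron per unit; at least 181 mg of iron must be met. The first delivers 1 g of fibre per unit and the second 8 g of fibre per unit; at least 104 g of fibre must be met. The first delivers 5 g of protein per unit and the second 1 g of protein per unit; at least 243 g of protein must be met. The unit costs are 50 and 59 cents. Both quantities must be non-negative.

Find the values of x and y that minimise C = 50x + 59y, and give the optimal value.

x = 47, y = 8, minimum C = 2822

Corner points and C = 50x + 59y:
  (0, 243) → C = 14337
  (104, 0) → C = 5200
  (928/19, 131/19) → C = 54129/19
  (47, 8) → C = 2822
The feasible region is unbounded (it extends along (0, 1), (1, 0)), but C strictly increases along every unbounded feasible direction, so there is no improving ray and the minimum is attained at a vertex.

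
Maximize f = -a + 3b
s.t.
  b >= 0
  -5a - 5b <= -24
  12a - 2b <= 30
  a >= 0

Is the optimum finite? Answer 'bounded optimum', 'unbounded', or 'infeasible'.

unbounded

From the feasible point (99/35, 69/35), moving in the direction (0, 1) keeps every constraint satisfied while f increases without bound.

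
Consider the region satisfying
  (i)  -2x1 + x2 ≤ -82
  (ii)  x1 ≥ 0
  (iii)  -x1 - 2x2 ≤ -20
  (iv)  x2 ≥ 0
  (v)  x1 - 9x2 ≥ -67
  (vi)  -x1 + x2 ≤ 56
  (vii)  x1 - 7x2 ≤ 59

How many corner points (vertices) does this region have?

4

The feasible vertices (each the meet of two boundaries and inside every other half-plane) are:
  (41, 0)
  (805/17, 216/17)
  (59, 0)
  (500, 63)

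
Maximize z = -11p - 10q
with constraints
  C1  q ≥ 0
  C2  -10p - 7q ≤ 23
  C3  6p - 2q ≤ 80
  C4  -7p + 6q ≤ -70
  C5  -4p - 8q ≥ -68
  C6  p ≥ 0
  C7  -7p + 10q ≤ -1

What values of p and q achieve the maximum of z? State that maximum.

Corner points and z = -11p - 10q:
  (40/3, 0) → z = -440/3
  (10, 0) → z = -110
  (97/7, 11/7) → z = -1177/7
  (121/10, 49/20) → z = -788/5

The optimum lies where q = 0 and -7p + 6q = -70.
Solving simultaneously gives p = 10, q = 0.

p = 10, q = 0, maximum z = -110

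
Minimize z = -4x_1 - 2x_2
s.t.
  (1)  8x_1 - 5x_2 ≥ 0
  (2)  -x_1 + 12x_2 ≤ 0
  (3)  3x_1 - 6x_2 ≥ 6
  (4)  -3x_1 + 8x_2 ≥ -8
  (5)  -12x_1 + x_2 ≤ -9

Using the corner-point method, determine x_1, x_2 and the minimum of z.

x_1 = 24/7, x_2 = 2/7, minimum z = -100/7

Extreme points and z = -4x_1 - 2x_2:
  (12/5, 1/5) → z = -10
  (24/7, 2/7) → z = -100/7
  (16/23, -15/23) → z = -34/23
  (64/93, -23/31) → z = -118/93

At the optimal vertex, -x_1 + 12x_2 = 0 and -3x_1 + 8x_2 = -8.
Solving simultaneously gives x_1 = 24/7, x_2 = 2/7.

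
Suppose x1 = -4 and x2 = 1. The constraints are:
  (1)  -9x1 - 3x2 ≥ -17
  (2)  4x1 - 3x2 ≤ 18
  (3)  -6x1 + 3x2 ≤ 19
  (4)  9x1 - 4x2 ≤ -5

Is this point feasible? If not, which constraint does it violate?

not feasible — violates (3)

Constraint (3): -6x1 + 3x2 = 27, which is not ≤ 19. All other constraints are satisfied.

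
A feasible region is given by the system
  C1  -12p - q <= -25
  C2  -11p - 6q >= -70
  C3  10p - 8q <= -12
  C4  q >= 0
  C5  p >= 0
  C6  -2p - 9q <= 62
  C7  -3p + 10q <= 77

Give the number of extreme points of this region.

4

Intersecting each pair of boundary lines and keeping only the points that satisfy every inequality leaves:
  (94/53, 197/53)
  (173/123, 333/41)
  (122/37, 208/37)
  (119/64, 1057/128)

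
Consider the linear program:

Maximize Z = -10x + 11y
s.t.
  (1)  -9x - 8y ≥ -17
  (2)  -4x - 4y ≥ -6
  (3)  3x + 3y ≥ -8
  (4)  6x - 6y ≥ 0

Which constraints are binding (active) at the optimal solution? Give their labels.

(2) and (4)

Feasible corners and Z = -10x + 11y:
  (5, -7/2) → Z = -177/2
  (115/3, -41) → Z = -2503/3
  (3/4, 3/4) → Z = 3/4
  (-4/3, -4/3) → Z = -4/3

The maximum is at (3/4, 3/4). Substituting into each constraint, equality holds for (2) and (4); the remaining constraints have slack.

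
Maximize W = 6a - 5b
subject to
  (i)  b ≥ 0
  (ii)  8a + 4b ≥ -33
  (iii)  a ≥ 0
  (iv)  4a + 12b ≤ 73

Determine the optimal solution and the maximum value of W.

a = 73/4, b = 0, maximum W = 219/2

The optimum lies where b = 0 and 4a + 12b = 73.
Solving simultaneously gives a = 73/4, b = 0.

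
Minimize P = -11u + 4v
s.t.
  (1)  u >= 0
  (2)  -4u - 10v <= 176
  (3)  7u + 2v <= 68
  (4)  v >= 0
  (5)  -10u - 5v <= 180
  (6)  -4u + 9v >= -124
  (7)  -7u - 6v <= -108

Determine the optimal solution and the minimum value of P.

Corner points and P = -11u + 4v:
  (0, 34) → P = 136
  (0, 18) → P = 72
  (48/7, 10) → P = -248/7

At the optimal vertex, 7u + 2v = 68 and -7u - 6v = -108.
Solving simultaneously gives u = 48/7, v = 10.

u = 48/7, v = 10, minimum P = -248/7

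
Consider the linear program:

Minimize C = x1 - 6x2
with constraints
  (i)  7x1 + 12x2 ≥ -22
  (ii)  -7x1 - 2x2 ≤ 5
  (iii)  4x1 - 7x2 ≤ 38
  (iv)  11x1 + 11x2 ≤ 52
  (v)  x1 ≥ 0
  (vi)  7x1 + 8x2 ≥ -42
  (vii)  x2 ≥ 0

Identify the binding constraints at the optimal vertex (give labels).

Vertices and C = x1 - 6x2:
  (0, 52/11) → C = -312/11
  (52/11, 0) → C = 52/11
  (0, 0) → C = 0

The minimum is at (0, 52/11). Substituting into each constraint, equality holds for (iv) and (v); the remaining constraints have slack.

(iv) and (v)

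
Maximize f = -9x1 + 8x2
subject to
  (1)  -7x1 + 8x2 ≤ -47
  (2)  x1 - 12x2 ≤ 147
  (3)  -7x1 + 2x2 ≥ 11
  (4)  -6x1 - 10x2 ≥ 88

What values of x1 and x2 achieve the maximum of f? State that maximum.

x1 = -153/19, x2 = -491/38, maximum f = -587/19

Extreme points and f = -9x1 + 8x2:
  (-153/19, -491/38) → f = -587/19
  (-13/3, -29/3) → f = -115/3
  (-213/41, -520/41) → f = -2243/41

At the optimal vertex, -7x1 + 8x2 = -47 and x1 - 12x2 = 147.
Solving simultaneously gives x1 = -153/19, x2 = -491/38.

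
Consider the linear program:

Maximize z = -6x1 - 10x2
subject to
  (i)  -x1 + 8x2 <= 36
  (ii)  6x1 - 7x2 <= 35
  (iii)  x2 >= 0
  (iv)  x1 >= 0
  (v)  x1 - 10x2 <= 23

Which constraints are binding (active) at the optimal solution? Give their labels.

(iii) and (iv)

Corner points and z = -6x1 - 10x2:
  (532/41, 251/41) → z = -5702/41
  (0, 9/2) → z = -45
  (35/6, 0) → z = -35
  (0, 0) → z = 0

The maximum is at (0, 0). Substituting into each constraint, equality holds for (iii) and (iv); the remaining constraints have slack.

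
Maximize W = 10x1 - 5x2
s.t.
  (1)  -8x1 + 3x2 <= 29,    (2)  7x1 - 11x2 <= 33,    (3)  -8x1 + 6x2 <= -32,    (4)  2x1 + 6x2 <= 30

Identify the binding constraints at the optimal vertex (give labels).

Vertices and W = 10x1 - 5x2:
  (77/23, -20/23) → W = 870/23
  (33/4, 9/4) → W = 285/4
  (31/5, 44/15) → W = 142/3

The maximum is at (33/4, 9/4). Substituting into each constraint, equality holds for (2) and (4); the remaining constraints have slack.

(2) and (4)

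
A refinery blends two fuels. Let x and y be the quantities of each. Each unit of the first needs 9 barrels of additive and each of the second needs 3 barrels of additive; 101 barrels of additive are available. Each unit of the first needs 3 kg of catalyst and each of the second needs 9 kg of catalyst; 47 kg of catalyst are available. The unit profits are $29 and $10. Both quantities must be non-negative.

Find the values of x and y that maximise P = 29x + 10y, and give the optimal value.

x = 32/3, y = 5/3, maximum P = 326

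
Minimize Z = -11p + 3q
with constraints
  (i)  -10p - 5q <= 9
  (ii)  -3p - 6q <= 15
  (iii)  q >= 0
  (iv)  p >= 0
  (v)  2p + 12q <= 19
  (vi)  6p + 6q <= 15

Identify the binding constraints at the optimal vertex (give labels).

(iii) and (vi)

Corner points and Z = -11p + 3q:
  (0, 0) → Z = 0
  (5/2, 0) → Z = -55/2
  (0, 19/12) → Z = 19/4
  (11/10, 7/5) → Z = -79/10

The minimum is at (5/2, 0). Substituting into each constraint, equality holds for (iii) and (vi); the remaining constraints have slack.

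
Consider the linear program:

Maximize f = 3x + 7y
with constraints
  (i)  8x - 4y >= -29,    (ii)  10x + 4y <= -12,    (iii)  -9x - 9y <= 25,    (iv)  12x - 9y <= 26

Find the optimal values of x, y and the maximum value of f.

x = -41/18, y = 97/36, maximum f = 433/36

The optimum lies where 8x - 4y = -29 and 10x + 4y = -12.
Solving simultaneously gives x = -41/18, y = 97/36.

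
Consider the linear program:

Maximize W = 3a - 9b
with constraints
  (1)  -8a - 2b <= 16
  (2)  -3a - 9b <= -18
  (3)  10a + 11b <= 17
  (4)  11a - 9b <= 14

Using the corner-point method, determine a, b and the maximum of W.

Corner points and W = 3a - 9b:
  (-30/11, 32/11) → W = -378/11
  (-105/34, 74/17) → W = -1647/34
  (-15/19, 43/19) → W = -432/19

The optimum lies where -3a - 9b = -18 and 10a + 11b = 17.
Solving simultaneously gives a = -15/19, b = 43/19.

a = -15/19, b = 43/19, maximum W = -432/19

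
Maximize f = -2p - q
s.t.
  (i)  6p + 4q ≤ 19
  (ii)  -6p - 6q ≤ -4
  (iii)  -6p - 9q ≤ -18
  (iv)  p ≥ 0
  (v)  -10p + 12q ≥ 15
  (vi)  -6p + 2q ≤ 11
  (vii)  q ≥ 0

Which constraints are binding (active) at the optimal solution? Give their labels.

(iii) and (iv)

Corner points and f = -2p - q:
  (0, 19/4) → f = -19/4
  (3/2, 5/2) → f = -11/2
  (0, 2) → f = -2
  (1/2, 5/3) → f = -8/3

The maximum is at (0, 2). Substituting into each constraint, equality holds for (iii) and (iv); the remaining constraints have slack.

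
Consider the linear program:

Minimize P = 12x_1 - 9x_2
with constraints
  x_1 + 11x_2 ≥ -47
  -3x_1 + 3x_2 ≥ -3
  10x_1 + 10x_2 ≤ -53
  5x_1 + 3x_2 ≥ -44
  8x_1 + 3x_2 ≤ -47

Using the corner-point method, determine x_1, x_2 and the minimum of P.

x_1 = -281/20, x_2 = 35/4, minimum P = -4947/20

Vertices and P = 12x_1 - 9x_2:
  (-343/52, -191/52) → P = -2397/52
  (-376/85, -329/85) → P = -1551/85
  (-281/20, 35/4) → P = -4947/20
  (-311/50, 23/25) → P = -2073/25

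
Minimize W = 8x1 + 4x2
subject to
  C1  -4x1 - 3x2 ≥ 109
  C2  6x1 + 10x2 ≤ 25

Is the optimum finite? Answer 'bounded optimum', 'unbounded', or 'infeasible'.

From the feasible point (-1165/22, 377/11), moving in the direction (-10, 6) keeps every constraint satisfied while W decreases without bound.

unbounded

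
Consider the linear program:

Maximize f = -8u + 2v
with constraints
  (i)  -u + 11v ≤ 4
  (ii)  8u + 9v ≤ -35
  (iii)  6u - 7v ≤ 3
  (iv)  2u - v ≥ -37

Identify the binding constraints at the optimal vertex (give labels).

Vertices and f = -8u + 2v:
  (-421/97, -3/97) → f = 3362/97
  (-403/21, -29/21) → f = 3166/21
  (-109/55, -117/55) → f = 58/5
  (-131/4, -57/2) → f = 205

The maximum is at (-131/4, -57/2). Substituting into each constraint, equality holds for (iii) and (iv); the remaining constraints have slack.

(iii) and (iv)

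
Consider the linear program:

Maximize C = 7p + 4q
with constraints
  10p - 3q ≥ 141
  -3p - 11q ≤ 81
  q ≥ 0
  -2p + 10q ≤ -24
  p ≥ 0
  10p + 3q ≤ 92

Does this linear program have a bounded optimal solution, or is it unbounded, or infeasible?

infeasible

The boundaries 10p - 3q = 141 and -3p - 11q = 81 meet at (1308/119, -1233/119), but that point violates q ≥ 0. Every candidate vertex is excluded by some other constraint, so the feasible region is empty.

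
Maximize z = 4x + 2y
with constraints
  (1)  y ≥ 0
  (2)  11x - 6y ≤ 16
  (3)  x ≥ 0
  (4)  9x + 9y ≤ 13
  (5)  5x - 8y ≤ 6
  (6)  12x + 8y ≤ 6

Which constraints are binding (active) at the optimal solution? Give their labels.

Vertices and z = 4x + 2y:
  (0, 0) → z = 0
  (1/2, 0) → z = 2
  (0, 3/4) → z = 3/2

The maximum is at (1/2, 0). Substituting into each constraint, equality holds for (1) and (6); the remaining constraints have slack.

(1) and (6)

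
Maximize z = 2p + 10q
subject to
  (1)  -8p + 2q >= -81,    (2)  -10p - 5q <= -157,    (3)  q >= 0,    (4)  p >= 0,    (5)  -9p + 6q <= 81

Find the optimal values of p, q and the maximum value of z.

p = 108/5, q = 459/10, maximum z = 2511/5

Feasible corners and z = 2p + 10q:
  (719/60, 223/30) → z = 983/10
  (108/5, 459/10) → z = 2511/5
  (179/35, 741/35) → z = 7768/35

The binding constraints are -8p + 2q = -81 and -9p + 6q = 81.
Solving simultaneously gives p = 108/5, q = 459/10.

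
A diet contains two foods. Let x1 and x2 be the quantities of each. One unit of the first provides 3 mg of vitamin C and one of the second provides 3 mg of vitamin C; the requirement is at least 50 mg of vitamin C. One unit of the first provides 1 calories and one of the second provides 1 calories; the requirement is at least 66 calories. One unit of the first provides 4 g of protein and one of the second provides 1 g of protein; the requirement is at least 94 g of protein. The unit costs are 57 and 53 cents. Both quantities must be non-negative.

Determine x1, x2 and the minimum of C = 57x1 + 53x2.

Corner points and C = 57x1 + 53x2:
  (0, 94) → C = 4982
  (66, 0) → C = 3762
  (28/3, 170/3) → C = 10606/3
The feasible region is unbounded (it extends along (0, 1), (1, 0)), but C strictly increases along every unbounded feasible direction, so there is no improving ray and the minimum is attained at a vertex.

The binding constraints are x1 + x2 = 66 and 4x1 + x2 = 94.
Solving simultaneously gives x1 = 28/3, x2 = 170/3.

x1 = 28/3, x2 = 170/3, minimum C = 10606/3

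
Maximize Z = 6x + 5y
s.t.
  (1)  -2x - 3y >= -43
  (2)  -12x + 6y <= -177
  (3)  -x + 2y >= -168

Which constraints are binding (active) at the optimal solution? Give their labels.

Feasible corners and Z = 6x + 5y:
  (263/16, 27/8) → Z = 231/2
  (590/7, -293/7) → Z = 2075/7
  (-109/3, -613/6) → Z = -4373/6

The maximum is at (590/7, -293/7). Substituting into each constraint, equality holds for (1) and (3); the remaining constraints have slack.

(1) and (3)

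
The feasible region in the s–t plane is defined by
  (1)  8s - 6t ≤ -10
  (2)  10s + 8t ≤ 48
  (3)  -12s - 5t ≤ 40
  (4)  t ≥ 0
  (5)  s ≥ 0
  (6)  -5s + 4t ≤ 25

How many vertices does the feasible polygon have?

Pairwise boundary intersections that survive every other constraint:
  (52/31, 121/31)
  (0, 5/3)
  (0, 6)

3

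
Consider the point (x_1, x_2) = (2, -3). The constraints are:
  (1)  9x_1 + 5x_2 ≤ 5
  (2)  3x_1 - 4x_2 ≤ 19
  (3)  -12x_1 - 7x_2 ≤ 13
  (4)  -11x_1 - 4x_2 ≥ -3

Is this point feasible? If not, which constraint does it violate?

Constraint (4): -11x_1 - 4x_2 = -10, which is not ≥ -3. All other constraints are satisfied.

not feasible — violates (4)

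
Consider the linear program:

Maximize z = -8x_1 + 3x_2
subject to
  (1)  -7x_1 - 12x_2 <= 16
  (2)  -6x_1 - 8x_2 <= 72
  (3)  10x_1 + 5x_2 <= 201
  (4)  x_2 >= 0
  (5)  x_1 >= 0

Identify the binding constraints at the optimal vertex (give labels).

(3) and (5)

Vertices and z = -8x_1 + 3x_2:
  (201/10, 0) → z = -804/5
  (0, 201/5) → z = 603/5
  (0, 0) → z = 0

The maximum is at (0, 201/5). Substituting into each constraint, equality holds for (3) and (5); the remaining constraints have slack.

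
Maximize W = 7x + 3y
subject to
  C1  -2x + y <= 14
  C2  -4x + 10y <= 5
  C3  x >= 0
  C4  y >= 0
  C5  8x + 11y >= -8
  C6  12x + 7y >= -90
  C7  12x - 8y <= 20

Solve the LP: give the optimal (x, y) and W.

Vertices and W = 7x + 3y:
  (0, 1/2) → W = 3/2
  (30/11, 35/22) → W = 525/22
  (0, 0) → W = 0
  (5/3, 0) → W = 35/3

x = 30/11, y = 35/22, maximum W = 525/22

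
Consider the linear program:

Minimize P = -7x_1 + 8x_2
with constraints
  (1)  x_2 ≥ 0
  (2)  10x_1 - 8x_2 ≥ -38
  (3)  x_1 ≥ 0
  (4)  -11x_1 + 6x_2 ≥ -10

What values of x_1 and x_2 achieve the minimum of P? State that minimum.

Extreme points and P = -7x_1 + 8x_2:
  (0, 0) → P = 0
  (10/11, 0) → P = -70/11
  (0, 19/4) → P = 38
  (11, 37/2) → P = 71

x_1 = 10/11, x_2 = 0, minimum P = -70/11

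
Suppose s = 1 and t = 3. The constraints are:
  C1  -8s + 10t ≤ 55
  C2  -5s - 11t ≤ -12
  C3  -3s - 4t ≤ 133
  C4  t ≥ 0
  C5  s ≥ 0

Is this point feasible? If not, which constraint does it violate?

feasible

C1: 22 ≤ 55 ✓
C2: -38 ≤ -12 ✓
C3: -15 ≤ 133 ✓
C4: 3 ≥ 0 ✓
C5: 1 ≥ 0 ✓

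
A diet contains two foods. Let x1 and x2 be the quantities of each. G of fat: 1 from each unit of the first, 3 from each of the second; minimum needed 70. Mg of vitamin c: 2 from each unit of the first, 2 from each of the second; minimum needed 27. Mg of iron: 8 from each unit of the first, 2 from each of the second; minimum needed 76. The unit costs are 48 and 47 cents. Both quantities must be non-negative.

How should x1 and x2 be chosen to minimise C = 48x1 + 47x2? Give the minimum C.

Vertices and C = 48x1 + 47x2:
  (0, 38) → C = 1786
  (70, 0) → C = 3360
  (4, 22) → C = 1226
The feasible region is unbounded (it extends along (0, 1), (1, 0)), but C strictly increases along every unbounded feasible direction, so there is no improving ray and the minimum is attained at a vertex.

x1 = 4, x2 = 22, minimum C = 1226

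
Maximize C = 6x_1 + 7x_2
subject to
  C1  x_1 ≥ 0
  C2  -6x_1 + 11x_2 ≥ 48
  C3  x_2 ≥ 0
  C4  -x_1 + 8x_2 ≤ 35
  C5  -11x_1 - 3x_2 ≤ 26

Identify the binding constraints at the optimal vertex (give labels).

C2 and C4

Extreme points and C = 6x_1 + 7x_2:
  (0, 48/11) → C = 336/11
  (0, 35/8) → C = 245/8
  (1/37, 162/37) → C = 1140/37

The maximum is at (1/37, 162/37). Substituting into each constraint, equality holds for C2 and C4; the remaining constraints have slack.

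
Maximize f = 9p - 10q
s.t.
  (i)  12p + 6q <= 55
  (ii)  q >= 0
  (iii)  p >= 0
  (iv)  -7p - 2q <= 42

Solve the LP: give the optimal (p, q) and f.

p = 55/12, q = 0, maximum f = 165/4

Feasible corners and f = 9p - 10q:
  (55/12, 0) → f = 165/4
  (0, 55/6) → f = -275/3
  (0, 0) → f = 0

The optimum lies where 12p + 6q = 55 and q = 0.
Solving simultaneously gives p = 55/12, q = 0.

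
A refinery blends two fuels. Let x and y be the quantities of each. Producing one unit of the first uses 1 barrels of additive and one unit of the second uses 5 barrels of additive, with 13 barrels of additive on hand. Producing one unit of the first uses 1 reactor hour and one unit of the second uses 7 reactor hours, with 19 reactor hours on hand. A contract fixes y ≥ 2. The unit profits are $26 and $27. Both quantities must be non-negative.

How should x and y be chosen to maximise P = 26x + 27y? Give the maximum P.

Feasible corners and P = 26x + 27y:
  (0, 13/5) → P = 351/5
  (0, 2) → P = 54
  (3, 2) → P = 132

The optimum lies where x + 5y = 13 and y = 2.
Solving simultaneously gives x = 3, y = 2.

x = 3, y = 2, maximum P = 132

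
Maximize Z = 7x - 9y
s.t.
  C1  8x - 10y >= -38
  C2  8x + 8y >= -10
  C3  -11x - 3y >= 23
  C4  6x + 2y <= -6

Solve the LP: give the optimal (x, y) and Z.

x = -77/32, y = 37/32, maximum Z = -109/4

Vertices and Z = 7x - 9y:
  (-101/36, 14/9) → Z = -1211/36
  (-172/67, 117/67) → Z = -2257/67
  (-77/32, 37/32) → Z = -109/4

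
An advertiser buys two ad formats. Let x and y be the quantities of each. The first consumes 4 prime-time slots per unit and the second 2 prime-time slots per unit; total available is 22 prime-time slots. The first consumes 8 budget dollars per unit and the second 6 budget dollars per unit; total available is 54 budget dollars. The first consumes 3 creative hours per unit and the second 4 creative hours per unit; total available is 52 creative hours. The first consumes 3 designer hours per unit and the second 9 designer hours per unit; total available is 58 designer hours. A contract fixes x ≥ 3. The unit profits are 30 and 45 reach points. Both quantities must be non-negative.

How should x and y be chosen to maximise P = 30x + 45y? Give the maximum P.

x = 3, y = 5, maximum P = 315

Vertices and P = 30x + 45y:
  (11/2, 0) → P = 165
  (3, 0) → P = 90
  (3, 5) → P = 315

At the optimal vertex, 4x + 2y = 22 and 8x + 6y = 54.
Solving simultaneously gives x = 3, y = 5.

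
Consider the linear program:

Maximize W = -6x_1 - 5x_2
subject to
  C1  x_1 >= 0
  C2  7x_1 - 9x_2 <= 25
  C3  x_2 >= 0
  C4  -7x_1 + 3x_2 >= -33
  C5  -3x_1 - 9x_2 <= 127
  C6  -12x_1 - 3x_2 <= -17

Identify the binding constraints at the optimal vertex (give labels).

C3 and C6

Vertices and W = -6x_1 - 5x_2:
  (0, 17/3) → W = -85/3
  (25/7, 0) → W = -150/7
  (37/7, 4/3) → W = -806/21
  (17/12, 0) → W = -17/2
The feasible region is unbounded (it extends along (0, 1), (3, 7)), but W strictly decreases along every unbounded feasible direction, so there is no improving ray and the maximum is attained at a vertex.

The maximum is at (17/12, 0). Substituting into each constraint, equality holds for C3 and C6; the remaining constraints have slack.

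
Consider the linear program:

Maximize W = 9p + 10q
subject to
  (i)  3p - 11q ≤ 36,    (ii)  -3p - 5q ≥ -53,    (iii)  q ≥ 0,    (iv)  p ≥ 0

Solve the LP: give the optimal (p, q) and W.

p = 763/48, q = 17/16, maximum W = 2459/16

Corner points and W = 9p + 10q:
  (763/48, 17/16) → W = 2459/16
  (12, 0) → W = 108
  (0, 53/5) → W = 106
  (0, 0) → W = 0

At the optimal vertex, 3p - 11q = 36 and -3p - 5q = -53.
Solving simultaneously gives p = 763/48, q = 17/16.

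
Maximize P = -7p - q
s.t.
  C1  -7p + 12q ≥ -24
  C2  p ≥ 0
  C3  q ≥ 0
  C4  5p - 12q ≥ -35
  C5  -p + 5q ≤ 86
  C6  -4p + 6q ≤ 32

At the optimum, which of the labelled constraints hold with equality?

C2 and C3

Extreme points and P = -7p - q:
  (24/7, 0) → P = -24
  (59/2, 365/24) → P = -5321/24
  (0, 0) → P = 0
  (0, 35/12) → P = -35/12

The maximum is at (0, 0). Substituting into each constraint, equality holds for C2 and C3; the remaining constraints have slack.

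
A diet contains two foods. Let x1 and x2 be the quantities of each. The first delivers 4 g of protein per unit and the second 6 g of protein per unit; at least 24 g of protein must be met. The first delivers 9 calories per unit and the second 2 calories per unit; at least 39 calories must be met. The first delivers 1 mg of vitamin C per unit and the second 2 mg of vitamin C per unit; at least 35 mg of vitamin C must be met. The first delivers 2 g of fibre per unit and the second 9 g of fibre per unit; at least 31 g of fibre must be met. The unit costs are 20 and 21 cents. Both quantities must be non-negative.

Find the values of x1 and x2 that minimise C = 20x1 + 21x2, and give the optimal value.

x1 = 1/2, x2 = 69/4, minimum C = 1489/4

The feasible region is unbounded (it extends along (0, 1), (1, 0)), but C strictly increases along every unbounded feasible direction, so there is no improving ray and the minimum is attained at a vertex.

The optimum lies where 9x1 + 2x2 = 39 and x1 + 2x2 = 35.
Solving simultaneously gives x1 = 1/2, x2 = 69/4.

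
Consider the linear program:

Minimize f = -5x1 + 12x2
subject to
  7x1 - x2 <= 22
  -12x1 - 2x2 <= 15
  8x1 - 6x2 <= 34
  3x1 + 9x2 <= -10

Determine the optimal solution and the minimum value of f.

Feasible corners and f = -5x1 + 12x2:
  (-1/4, -6) → f = -283/4
  (-115/102, -25/34) → f = -325/102
  (41/15, -91/45) → f = -569/15

x1 = -1/4, x2 = -6, minimum f = -283/4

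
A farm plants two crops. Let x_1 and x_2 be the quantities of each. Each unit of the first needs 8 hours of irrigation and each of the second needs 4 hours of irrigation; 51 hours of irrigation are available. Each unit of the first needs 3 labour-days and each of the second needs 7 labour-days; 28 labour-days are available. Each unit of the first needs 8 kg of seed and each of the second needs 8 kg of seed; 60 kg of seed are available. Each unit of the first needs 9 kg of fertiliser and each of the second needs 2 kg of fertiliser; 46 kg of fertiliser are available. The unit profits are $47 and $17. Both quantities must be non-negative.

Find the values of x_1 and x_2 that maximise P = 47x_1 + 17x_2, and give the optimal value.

Vertices and P = 47x_1 + 17x_2:
  (0, 0) → P = 0
  (0, 4) → P = 68
  (46/9, 0) → P = 2162/9
  (14/3, 2) → P = 760/3

The optimum lies where 3x_1 + 7x_2 = 28 and 9x_1 + 2x_2 = 46.
Solving simultaneously gives x_1 = 14/3, x_2 = 2.

x_1 = 14/3, x_2 = 2, maximum P = 760/3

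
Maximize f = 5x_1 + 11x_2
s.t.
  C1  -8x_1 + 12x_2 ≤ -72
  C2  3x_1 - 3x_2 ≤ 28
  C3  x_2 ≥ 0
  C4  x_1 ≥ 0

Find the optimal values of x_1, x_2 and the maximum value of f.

x_1 = 10, x_2 = 2/3, maximum f = 172/3

Vertices and f = 5x_1 + 11x_2:
  (10, 2/3) → f = 172/3
  (9, 0) → f = 45
  (28/3, 0) → f = 140/3

The binding constraints are -8x_1 + 12x_2 = -72 and 3x_1 - 3x_2 = 28.
Solving simultaneously gives x_1 = 10, x_2 = 2/3.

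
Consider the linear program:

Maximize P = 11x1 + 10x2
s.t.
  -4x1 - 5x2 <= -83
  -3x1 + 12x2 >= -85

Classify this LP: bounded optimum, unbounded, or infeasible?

From the feasible point (203/9, -13/9), moving in the direction (12, 3) keeps every constraint satisfied while P increases without bound.

unbounded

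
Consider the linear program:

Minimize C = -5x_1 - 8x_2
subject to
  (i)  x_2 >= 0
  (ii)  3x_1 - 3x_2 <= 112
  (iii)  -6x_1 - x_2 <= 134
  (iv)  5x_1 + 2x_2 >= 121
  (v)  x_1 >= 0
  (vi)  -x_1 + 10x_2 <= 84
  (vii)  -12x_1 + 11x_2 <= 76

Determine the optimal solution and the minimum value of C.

x_1 = 1372/27, x_2 = 364/27, minimum C = -9772/27

Corner points and C = -5x_1 - 8x_2:
  (112/3, 0) → C = -560/3
  (121/5, 0) → C = -121
  (1372/27, 364/27) → C = -9772/27
  (521/26, 541/52) → C = -4769/26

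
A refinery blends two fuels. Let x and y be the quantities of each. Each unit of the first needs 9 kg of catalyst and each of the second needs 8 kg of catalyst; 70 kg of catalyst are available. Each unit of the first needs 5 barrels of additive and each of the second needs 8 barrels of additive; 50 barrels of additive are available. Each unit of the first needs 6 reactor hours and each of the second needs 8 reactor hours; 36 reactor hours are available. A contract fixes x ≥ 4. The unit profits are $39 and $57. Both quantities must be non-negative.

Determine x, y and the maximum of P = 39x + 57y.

Feasible corners and P = 39x + 57y:
  (6, 0) → P = 234
  (4, 0) → P = 156
  (4, 3/2) → P = 483/2

The optimum lies where 6x + 8y = 36 and x = 4.
Solving simultaneously gives x = 4, y = 3/2.

x = 4, y = 3/2, maximum P = 483/2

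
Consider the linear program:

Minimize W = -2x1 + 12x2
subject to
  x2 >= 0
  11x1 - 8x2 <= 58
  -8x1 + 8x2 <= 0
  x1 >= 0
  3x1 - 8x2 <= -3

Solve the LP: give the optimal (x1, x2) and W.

Corner points and W = -2x1 + 12x2:
  (58/3, 58/3) → W = 580/3
  (61/8, 207/64) → W = 377/16
  (3/5, 3/5) → W = 6

At the optimal vertex, -8x1 + 8x2 = 0 and 3x1 - 8x2 = -3.
Solving simultaneously gives x1 = 3/5, x2 = 3/5.

x1 = 3/5, x2 = 3/5, minimum W = 6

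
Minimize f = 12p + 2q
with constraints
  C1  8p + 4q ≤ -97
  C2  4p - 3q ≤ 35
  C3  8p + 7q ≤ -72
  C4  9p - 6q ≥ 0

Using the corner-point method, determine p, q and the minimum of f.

p = -70, q = -105, minimum f = -1050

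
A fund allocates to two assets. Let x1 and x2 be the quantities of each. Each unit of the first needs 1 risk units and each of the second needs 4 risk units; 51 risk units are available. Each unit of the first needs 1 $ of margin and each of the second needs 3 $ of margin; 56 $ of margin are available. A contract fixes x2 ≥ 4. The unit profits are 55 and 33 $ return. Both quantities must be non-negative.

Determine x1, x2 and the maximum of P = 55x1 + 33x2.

x1 = 35, x2 = 4, maximum P = 2057

Feasible corners and P = 55x1 + 33x2:
  (0, 51/4) → P = 1683/4
  (0, 4) → P = 132
  (35, 4) → P = 2057

At the optimal vertex, x1 + 4x2 = 51 and x2 = 4.
Solving simultaneously gives x1 = 35, x2 = 4.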